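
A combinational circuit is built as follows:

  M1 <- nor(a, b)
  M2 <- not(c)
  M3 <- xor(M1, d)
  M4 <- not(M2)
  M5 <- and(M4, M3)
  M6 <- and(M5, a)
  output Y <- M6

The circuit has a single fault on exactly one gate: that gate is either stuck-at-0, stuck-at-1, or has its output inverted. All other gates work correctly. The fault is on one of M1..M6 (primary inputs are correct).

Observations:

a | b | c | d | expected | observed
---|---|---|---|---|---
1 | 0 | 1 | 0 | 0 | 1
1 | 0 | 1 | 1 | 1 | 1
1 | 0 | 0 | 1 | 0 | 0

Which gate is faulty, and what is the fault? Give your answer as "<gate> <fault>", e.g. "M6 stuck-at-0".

M3 stuck-at-1

Fault-free values for test 1 (a=1, b=0, c=1, d=0): M1=0, M2=0, M3=0, M4=1, M5=0, M6=0, giving Y=0. Observed 1.
Test 1: faults giving observed 1 are {M1 stuck-at-1, M1 inverted output, M3 stuck-at-1, M3 inverted output, M5 stuck-at-1, M5 inverted output, M6 stuck-at-1, M6 inverted output}.
Test 2 (a=1, b=0, c=1, d=1): fault-free M1=0, M2=0, M3=1, M4=1, M5=1, M6=1 → 1; observed 1. Eliminates M1 stuck-at-1, M1 inverted output, M3 inverted output, M5 inverted output, M6 inverted output.
Test 3 (a=1, b=0, c=0, d=1): fault-free M1=0, M2=1, M3=1, M4=0, M5=0, M6=0 → 0; observed 0. Eliminates M5 stuck-at-1, M6 stuck-at-1.
Only M3 stuck-at-1 is consistent with every test.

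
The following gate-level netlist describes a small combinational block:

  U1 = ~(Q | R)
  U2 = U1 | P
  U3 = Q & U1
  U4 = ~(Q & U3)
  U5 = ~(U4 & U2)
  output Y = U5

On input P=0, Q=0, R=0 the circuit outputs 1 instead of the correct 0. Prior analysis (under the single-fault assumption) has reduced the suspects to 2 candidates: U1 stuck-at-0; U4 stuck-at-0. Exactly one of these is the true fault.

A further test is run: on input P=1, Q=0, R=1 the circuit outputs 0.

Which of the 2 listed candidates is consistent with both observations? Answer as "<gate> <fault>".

Evaluate each candidate on input P=1, Q=0, R=1:
  U1 stuck-at-0: U1=0 [stuck-at-0], U2=1, U3=0, U4=1, U5=0 → 0 — matches
  U4 stuck-at-0: U1=0, U2=1, U3=0, U4=0 [stuck-at-0], U5=1 → 1 — eliminated
Only U1 stuck-at-0 reproduces the observed 0.

U1 stuck-at-0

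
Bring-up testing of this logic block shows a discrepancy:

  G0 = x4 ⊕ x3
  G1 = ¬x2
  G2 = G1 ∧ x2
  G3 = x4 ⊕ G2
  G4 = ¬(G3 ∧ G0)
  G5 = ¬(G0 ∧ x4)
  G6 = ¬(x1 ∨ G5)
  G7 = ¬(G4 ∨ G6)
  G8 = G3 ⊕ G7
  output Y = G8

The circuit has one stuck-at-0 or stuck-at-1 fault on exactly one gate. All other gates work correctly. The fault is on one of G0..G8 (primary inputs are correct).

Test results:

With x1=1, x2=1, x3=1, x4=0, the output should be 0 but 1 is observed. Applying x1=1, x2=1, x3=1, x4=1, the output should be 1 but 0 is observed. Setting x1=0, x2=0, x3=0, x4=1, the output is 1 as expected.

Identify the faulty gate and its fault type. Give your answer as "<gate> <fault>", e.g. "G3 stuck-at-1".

Fault-free values for test 1 (x1=1, x2=1, x3=1, x4=0): G0=1, G1=0, G2=0, G3=0, G4=1, G5=1, G6=0, G7=0, G8=0, giving Y=0. Observed 1.
Test 1: faults giving observed 1 are {G4 stuck-at-0, G7 stuck-at-1, G8 stuck-at-1}.
Test 2 (x1=1, x2=1, x3=1, x4=1): fault-free G0=0, G1=0, G2=0, G3=1, G4=1, G5=1, G6=0, G7=0, G8=1 → 1; observed 0. Eliminates G8 stuck-at-1.
Test 3 (x1=0, x2=0, x3=0, x4=1): fault-free G0=1, G1=1, G2=0, G3=1, G4=0, G5=0, G6=1, G7=0, G8=1 → 1; observed 1. Eliminates G7 stuck-at-1.
Only G4 stuck-at-0 is consistent with every test.

G4 stuck-at-0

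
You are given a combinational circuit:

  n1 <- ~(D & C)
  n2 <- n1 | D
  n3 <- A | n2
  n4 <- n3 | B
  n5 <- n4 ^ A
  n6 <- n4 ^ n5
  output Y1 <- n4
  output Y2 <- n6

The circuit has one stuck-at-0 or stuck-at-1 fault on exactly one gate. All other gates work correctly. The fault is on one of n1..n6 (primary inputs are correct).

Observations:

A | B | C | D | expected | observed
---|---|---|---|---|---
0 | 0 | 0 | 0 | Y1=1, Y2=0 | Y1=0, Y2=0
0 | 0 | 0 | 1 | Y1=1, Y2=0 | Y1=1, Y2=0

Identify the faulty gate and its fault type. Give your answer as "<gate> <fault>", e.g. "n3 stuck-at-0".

Fault-free values for test 1 (A=0, B=0, C=0, D=0): n1=1, n2=1, n3=1, n4=1, n5=1, n6=0, giving Y1=1, Y2=0. Observed Y1=0, Y2=0.
Test 1: faults giving observed Y1=0, Y2=0 are {n1 stuck-at-0, n2 stuck-at-0, n3 stuck-at-0, n4 stuck-at-0}.
Test 2 (A=0, B=0, C=0, D=1): fault-free n1=1, n2=1, n3=1, n4=1, n5=1, n6=0 → Y1=1, Y2=0; observed Y1=1, Y2=0. Eliminates n2 stuck-at-0, n3 stuck-at-0, n4 stuck-at-0.
Only n1 stuck-at-0 is consistent with every test.

n1 stuck-at-0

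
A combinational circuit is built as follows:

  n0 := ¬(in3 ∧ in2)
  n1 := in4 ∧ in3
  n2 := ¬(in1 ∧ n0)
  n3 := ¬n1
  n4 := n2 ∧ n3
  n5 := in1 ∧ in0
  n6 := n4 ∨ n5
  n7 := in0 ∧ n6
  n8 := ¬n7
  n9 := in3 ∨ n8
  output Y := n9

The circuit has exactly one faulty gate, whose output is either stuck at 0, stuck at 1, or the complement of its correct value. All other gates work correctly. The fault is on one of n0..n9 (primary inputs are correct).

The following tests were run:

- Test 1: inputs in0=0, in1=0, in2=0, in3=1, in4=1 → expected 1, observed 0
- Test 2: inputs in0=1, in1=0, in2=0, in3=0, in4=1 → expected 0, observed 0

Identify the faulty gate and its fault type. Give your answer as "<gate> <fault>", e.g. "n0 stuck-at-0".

Fault-free values for test 1 (in0=0, in1=0, in2=0, in3=1, in4=1): n0=1, n1=1, n2=1, n3=0, n4=0, n5=0, n6=0, n7=0, n8=1, n9=1, giving Y=1. Observed 0.
Test 1: faults giving observed 0 are {n9 stuck-at-0, n9 inverted output}.
Test 2 (in0=1, in1=0, in2=0, in3=0, in4=1): fault-free n0=1, n1=0, n2=1, n3=1, n4=1, n5=0, n6=1, n7=1, n8=0, n9=0 → 0; observed 0. Eliminates n9 inverted output.
Only n9 stuck-at-0 is consistent with every test.

n9 stuck-at-0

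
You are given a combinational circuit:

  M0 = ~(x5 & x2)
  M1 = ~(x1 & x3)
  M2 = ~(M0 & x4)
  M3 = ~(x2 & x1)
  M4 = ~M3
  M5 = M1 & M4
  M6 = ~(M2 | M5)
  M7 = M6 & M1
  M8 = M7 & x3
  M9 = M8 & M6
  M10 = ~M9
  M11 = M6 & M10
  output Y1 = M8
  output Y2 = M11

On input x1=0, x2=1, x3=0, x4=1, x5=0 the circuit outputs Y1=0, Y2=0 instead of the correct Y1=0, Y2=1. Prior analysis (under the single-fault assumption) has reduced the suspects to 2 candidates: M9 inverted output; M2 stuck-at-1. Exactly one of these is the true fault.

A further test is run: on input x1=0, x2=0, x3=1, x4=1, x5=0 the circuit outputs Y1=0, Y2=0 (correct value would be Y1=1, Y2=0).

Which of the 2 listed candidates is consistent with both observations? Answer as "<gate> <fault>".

Evaluate each candidate on input x1=0, x2=0, x3=1, x4=1, x5=0:
  M9 inverted output: M0=1, M1=1, M2=0, M3=1, M4=0, M5=0, M6=1, M7=1, M8=1, M9=0 [inverted output], M10=1, M11=1 → Y1=1, Y2=1 — eliminated
  M2 stuck-at-1: M0=1, M1=1, M2=1 [stuck-at-1], M3=1, M4=0, M5=0, M6=0, M7=0, M8=0, M9=0, M10=1, M11=0 → Y1=0, Y2=0 — matches
Only M2 stuck-at-1 reproduces the observed Y1=0, Y2=0.

M2 stuck-at-1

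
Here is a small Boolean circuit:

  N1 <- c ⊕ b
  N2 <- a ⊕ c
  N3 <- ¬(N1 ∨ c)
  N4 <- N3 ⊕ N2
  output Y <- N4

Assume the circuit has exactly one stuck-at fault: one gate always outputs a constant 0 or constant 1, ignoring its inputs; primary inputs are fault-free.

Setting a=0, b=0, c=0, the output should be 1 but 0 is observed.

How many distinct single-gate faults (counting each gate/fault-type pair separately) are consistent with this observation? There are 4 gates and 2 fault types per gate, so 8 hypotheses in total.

Fault-free: N1=0, N2=0, N3=1, N4=1 → 1. Observed 0.
  N1 stuck-at-0: output 1 ✗
  N1 stuck-at-1: output 0 ✓
  N2 stuck-at-0: output 1 ✗
  N2 stuck-at-1: output 0 ✓
  N3 stuck-at-0: output 0 ✓
  N3 stuck-at-1: output 1 ✗
  N4 stuck-at-0: output 0 ✓
  N4 stuck-at-1: output 1 ✗
Consistent faults: {N1 stuck-at-1, N2 stuck-at-1, N3 stuck-at-0, N4 stuck-at-0} — 4 in all.

4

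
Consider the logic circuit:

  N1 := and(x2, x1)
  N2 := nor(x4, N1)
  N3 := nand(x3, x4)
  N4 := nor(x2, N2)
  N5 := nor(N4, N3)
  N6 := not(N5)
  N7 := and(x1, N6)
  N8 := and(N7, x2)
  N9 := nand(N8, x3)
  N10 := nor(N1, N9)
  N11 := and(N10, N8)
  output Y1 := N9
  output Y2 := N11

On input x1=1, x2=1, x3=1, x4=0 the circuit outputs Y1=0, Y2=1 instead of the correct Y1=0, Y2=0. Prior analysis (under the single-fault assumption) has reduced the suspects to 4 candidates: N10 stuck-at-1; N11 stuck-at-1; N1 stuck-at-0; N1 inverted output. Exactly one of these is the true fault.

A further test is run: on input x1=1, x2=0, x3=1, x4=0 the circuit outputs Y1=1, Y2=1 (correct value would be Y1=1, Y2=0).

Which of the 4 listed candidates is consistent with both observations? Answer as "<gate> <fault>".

Evaluate each candidate on input x1=1, x2=0, x3=1, x4=0:
  N10 stuck-at-1: N1=0, N2=1, N3=1, N4=0, N5=0, N6=1, N7=1, N8=0, N9=1, N10=1 [stuck-at-1], N11=0 → Y1=1, Y2=0 — eliminated
  N11 stuck-at-1: N1=0, N2=1, N3=1, N4=0, N5=0, N6=1, N7=1, N8=0, N9=1, N10=0, N11=1 [stuck-at-1] → Y1=1, Y2=1 — matches
  N1 stuck-at-0: N1=0 [stuck-at-0], N2=1, N3=1, N4=0, N5=0, N6=1, N7=1, N8=0, N9=1, N10=0, N11=0 → Y1=1, Y2=0 — eliminated
  N1 inverted output: N1=1 [inverted output], N2=0, N3=1, N4=1, N5=0, N6=1, N7=1, N8=0, N9=1, N10=0, N11=0 → Y1=1, Y2=0 — eliminated
Only N11 stuck-at-1 reproduces the observed Y1=1, Y2=1.

N11 stuck-at-1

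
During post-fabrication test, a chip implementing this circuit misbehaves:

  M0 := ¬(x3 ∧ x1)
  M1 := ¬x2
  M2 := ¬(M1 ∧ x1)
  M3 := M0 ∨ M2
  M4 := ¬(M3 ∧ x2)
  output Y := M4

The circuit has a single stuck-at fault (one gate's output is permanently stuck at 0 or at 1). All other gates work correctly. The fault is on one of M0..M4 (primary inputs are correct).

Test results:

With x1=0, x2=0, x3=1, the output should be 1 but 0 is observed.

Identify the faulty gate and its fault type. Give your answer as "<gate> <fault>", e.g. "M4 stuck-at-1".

M4 stuck-at-0

Fault-free values for test 1 (x1=0, x2=0, x3=1): M0=1, M1=1, M2=1, M3=1, M4=1, giving Y=1. Observed 0.
Test 1: faults giving observed 0 are {M4 stuck-at-0}.
Only M4 stuck-at-0 is consistent with every test.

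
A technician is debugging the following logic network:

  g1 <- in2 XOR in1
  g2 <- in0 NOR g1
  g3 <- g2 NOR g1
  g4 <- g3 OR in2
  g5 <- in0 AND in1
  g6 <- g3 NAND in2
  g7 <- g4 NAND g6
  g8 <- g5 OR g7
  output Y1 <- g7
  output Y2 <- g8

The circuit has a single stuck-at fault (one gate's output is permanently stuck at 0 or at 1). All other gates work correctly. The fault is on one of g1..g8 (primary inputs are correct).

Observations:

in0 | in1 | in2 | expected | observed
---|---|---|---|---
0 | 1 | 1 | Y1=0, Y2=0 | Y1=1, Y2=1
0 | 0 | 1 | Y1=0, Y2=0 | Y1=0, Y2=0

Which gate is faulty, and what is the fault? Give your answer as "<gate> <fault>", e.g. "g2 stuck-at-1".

g2 stuck-at-0

Fault-free values for test 1 (in0=0, in1=1, in2=1): g1=0, g2=1, g3=0, g4=1, g5=0, g6=1, g7=0, g8=0, giving Y1=0, Y2=0. Observed Y1=1, Y2=1.
Test 1: faults giving observed Y1=1, Y2=1 are {g2 stuck-at-0, g3 stuck-at-1, g4 stuck-at-0, g6 stuck-at-0, g7 stuck-at-1}.
Test 2 (in0=0, in1=0, in2=1): fault-free g1=1, g2=0, g3=0, g4=1, g5=0, g6=1, g7=0, g8=0 → Y1=0, Y2=0; observed Y1=0, Y2=0. Eliminates g3 stuck-at-1, g4 stuck-at-0, g6 stuck-at-0, g7 stuck-at-1.
Only g2 stuck-at-0 is consistent with every test.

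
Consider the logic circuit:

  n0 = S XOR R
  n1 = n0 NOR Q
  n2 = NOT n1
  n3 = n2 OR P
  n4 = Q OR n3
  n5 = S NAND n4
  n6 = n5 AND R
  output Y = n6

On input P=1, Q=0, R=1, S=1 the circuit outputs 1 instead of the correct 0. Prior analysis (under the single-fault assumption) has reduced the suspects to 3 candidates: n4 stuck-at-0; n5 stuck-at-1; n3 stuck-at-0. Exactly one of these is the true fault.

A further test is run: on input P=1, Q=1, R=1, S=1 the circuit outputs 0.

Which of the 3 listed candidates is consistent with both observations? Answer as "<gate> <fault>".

Evaluate each candidate on input P=1, Q=1, R=1, S=1:
  n4 stuck-at-0: n0=0, n1=0, n2=1, n3=1, n4=0 [stuck-at-0], n5=1, n6=1 → 1 — eliminated
  n5 stuck-at-1: n0=0, n1=0, n2=1, n3=1, n4=1, n5=1 [stuck-at-1], n6=1 → 1 — eliminated
  n3 stuck-at-0: n0=0, n1=0, n2=1, n3=0 [stuck-at-0], n4=1, n5=0, n6=0 → 0 — matches
Only n3 stuck-at-0 reproduces the observed 0.

n3 stuck-at-0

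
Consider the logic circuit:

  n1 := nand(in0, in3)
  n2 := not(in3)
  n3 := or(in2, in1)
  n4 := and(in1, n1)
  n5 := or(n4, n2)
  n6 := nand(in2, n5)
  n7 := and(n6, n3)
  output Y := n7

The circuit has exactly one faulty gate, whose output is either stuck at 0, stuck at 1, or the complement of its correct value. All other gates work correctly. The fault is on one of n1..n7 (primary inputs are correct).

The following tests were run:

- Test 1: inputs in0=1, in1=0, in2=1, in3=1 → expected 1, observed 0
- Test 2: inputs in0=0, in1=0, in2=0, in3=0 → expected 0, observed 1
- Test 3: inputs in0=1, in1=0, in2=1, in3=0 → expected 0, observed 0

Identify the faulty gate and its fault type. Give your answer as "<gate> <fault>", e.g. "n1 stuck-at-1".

n3 inverted output

Fault-free values for test 1 (in0=1, in1=0, in2=1, in3=1): n1=0, n2=0, n3=1, n4=0, n5=0, n6=1, n7=1, giving Y=1. Observed 0.
Test 1: faults giving observed 0 are {n2 stuck-at-1, n2 inverted output, n3 stuck-at-0, n3 inverted output, n4 stuck-at-1, n4 inverted output, n5 stuck-at-1, n5 inverted output, n6 stuck-at-0, n6 inverted output, n7 stuck-at-0, n7 inverted output}.
Test 2 (in0=0, in1=0, in2=0, in3=0): fault-free n1=1, n2=1, n3=0, n4=0, n5=1, n6=1, n7=0 → 0; observed 1. Eliminates n2 stuck-at-1, n2 inverted output, n3 stuck-at-0, n4 stuck-at-1, n4 inverted output, n5 stuck-at-1, n5 inverted output, n6 stuck-at-0, n6 inverted output, n7 stuck-at-0.
Test 3 (in0=1, in1=0, in2=1, in3=0): fault-free n1=1, n2=1, n3=1, n4=0, n5=1, n6=0, n7=0 → 0; observed 0. Eliminates n7 inverted output.
Only n3 inverted output is consistent with every test.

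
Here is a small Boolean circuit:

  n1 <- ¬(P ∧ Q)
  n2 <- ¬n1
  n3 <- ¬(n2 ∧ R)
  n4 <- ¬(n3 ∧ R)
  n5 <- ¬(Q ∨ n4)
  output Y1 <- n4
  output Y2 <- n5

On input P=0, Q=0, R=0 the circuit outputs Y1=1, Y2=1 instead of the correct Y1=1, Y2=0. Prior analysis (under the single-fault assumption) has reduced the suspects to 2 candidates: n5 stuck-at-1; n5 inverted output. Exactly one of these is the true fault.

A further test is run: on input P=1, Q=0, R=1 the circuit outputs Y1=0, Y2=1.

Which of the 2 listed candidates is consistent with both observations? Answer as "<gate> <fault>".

Evaluate each candidate on input P=1, Q=0, R=1:
  n5 stuck-at-1: n1=1, n2=0, n3=1, n4=0, n5=1 [stuck-at-1] → Y1=0, Y2=1 — matches
  n5 inverted output: n1=1, n2=0, n3=1, n4=0, n5=0 [inverted output] → Y1=0, Y2=0 — eliminated
Only n5 stuck-at-1 reproduces the observed Y1=0, Y2=1.

n5 stuck-at-1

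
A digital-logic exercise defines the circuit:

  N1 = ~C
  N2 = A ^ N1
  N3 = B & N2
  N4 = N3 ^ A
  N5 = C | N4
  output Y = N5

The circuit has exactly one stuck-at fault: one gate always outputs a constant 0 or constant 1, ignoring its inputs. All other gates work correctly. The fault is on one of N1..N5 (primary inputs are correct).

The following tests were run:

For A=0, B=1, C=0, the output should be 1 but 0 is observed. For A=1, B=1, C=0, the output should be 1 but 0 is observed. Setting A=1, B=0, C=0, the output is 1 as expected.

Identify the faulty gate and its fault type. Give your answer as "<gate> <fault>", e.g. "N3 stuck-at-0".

N1 stuck-at-0

Fault-free values for test 1 (A=0, B=1, C=0): N1=1, N2=1, N3=1, N4=1, N5=1, giving Y=1. Observed 0.
Test 1: faults giving observed 0 are {N1 stuck-at-0, N2 stuck-at-0, N3 stuck-at-0, N4 stuck-at-0, N5 stuck-at-0}.
Test 2 (A=1, B=1, C=0): fault-free N1=1, N2=0, N3=0, N4=1, N5=1 → 1; observed 0. Eliminates N2 stuck-at-0, N3 stuck-at-0.
Test 3 (A=1, B=0, C=0): fault-free N1=1, N2=0, N3=0, N4=1, N5=1 → 1; observed 1. Eliminates N4 stuck-at-0, N5 stuck-at-0.
Only N1 stuck-at-0 is consistent with every test.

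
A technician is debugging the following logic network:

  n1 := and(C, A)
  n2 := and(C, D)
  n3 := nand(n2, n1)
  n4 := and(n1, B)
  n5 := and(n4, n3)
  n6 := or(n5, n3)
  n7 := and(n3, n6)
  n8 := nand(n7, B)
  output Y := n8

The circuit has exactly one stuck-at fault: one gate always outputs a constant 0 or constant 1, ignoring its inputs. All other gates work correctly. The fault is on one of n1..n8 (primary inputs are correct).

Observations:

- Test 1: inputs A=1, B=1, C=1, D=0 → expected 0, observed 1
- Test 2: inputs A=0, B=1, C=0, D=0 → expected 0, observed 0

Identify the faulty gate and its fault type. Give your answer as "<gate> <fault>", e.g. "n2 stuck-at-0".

Fault-free values for test 1 (A=1, B=1, C=1, D=0): n1=1, n2=0, n3=1, n4=1, n5=1, n6=1, n7=1, n8=0, giving Y=0. Observed 1.
Test 1: faults giving observed 1 are {n2 stuck-at-1, n3 stuck-at-0, n6 stuck-at-0, n7 stuck-at-0, n8 stuck-at-1}.
Test 2 (A=0, B=1, C=0, D=0): fault-free n1=0, n2=0, n3=1, n4=0, n5=0, n6=1, n7=1, n8=0 → 0; observed 0. Eliminates n3 stuck-at-0, n6 stuck-at-0, n7 stuck-at-0, n8 stuck-at-1.
Only n2 stuck-at-1 is consistent with every test.

n2 stuck-at-1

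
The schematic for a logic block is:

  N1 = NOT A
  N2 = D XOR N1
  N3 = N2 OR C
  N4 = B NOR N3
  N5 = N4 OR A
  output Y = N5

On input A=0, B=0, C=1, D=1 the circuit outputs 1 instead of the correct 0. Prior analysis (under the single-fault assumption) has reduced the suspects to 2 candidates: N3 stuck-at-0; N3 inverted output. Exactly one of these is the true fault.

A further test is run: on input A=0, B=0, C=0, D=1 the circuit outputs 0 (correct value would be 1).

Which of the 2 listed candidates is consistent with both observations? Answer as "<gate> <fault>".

N3 inverted output

Evaluate each candidate on input A=0, B=0, C=0, D=1:
  N3 stuck-at-0: N1=1, N2=0, N3=0 [stuck-at-0], N4=1, N5=1 → 1 — eliminated
  N3 inverted output: N1=1, N2=0, N3=1 [inverted output], N4=0, N5=0 → 0 — matches
Only N3 inverted output reproduces the observed 0.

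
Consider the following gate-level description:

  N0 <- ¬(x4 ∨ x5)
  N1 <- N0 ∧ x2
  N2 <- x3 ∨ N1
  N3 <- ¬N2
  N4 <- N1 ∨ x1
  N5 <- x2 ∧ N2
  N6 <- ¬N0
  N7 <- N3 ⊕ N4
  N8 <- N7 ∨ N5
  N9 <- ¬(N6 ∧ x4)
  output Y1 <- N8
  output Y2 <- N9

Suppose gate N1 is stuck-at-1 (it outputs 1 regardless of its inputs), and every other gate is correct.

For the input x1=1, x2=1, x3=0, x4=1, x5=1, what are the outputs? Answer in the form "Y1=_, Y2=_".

Y1=1, Y2=0

Propagate with N1 forced: N0=0, N1=1 [stuck-at-1], N2=1, N3=0, N4=1, N5=1, N6=1, N7=1, N8=1, N9=0.
So the outputs are Y1=1, Y2=0. (Without the fault they would be Y1=0, Y2=0.)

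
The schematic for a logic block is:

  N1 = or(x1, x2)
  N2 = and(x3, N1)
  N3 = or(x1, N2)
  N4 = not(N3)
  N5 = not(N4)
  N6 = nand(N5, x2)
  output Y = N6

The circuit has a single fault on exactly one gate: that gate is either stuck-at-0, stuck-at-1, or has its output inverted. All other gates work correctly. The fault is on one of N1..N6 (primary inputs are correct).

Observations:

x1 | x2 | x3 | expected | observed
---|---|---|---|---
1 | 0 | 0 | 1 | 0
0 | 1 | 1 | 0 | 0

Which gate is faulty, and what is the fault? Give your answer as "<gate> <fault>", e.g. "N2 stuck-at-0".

Fault-free values for test 1 (x1=1, x2=0, x3=0): N1=1, N2=0, N3=1, N4=0, N5=1, N6=1, giving Y=1. Observed 0.
Test 1: faults giving observed 0 are {N6 stuck-at-0, N6 inverted output}.
Test 2 (x1=0, x2=1, x3=1): fault-free N1=1, N2=1, N3=1, N4=0, N5=1, N6=0 → 0; observed 0. Eliminates N6 inverted output.
Only N6 stuck-at-0 is consistent with every test.

N6 stuck-at-0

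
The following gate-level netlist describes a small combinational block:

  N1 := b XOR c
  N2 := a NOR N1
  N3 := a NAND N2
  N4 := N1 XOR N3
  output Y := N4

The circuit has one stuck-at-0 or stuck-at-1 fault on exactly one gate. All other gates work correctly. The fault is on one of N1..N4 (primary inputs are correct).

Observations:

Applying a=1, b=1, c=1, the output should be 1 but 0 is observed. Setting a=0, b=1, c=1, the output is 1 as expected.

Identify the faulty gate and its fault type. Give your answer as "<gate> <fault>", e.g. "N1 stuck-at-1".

Fault-free values for test 1 (a=1, b=1, c=1): N1=0, N2=0, N3=1, N4=1, giving Y=1. Observed 0.
Test 1: faults giving observed 0 are {N1 stuck-at-1, N2 stuck-at-1, N3 stuck-at-0, N4 stuck-at-0}.
Test 2 (a=0, b=1, c=1): fault-free N1=0, N2=1, N3=1, N4=1 → 1; observed 1. Eliminates N1 stuck-at-1, N3 stuck-at-0, N4 stuck-at-0.
Only N2 stuck-at-1 is consistent with every test.

N2 stuck-at-1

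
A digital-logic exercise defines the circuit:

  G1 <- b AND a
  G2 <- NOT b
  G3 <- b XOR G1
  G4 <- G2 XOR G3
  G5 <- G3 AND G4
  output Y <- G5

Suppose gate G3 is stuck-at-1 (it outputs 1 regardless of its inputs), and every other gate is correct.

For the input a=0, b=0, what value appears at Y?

Propagate with G3 forced: G1=0, G2=1, G3=1 [stuck-at-1], G4=0, G5=0.
So Y = 0. (Same as the fault-free value — the fault is masked on this input.)

0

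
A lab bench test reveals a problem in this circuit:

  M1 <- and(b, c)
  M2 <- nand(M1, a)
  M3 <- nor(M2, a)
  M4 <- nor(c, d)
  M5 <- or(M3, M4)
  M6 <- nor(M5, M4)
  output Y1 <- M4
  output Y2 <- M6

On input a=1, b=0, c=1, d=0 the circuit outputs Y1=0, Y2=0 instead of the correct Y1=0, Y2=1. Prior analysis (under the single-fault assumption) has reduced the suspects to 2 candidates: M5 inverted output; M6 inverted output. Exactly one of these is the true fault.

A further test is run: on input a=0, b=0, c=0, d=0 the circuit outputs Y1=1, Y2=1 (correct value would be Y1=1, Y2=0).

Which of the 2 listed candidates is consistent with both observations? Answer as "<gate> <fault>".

M6 inverted output

Evaluate each candidate on input a=0, b=0, c=0, d=0:
  M5 inverted output: M1=0, M2=1, M3=0, M4=1, M5=0 [inverted output], M6=0 → Y1=1, Y2=0 — eliminated
  M6 inverted output: M1=0, M2=1, M3=0, M4=1, M5=1, M6=1 [inverted output] → Y1=1, Y2=1 — matches
Only M6 inverted output reproduces the observed Y1=1, Y2=1.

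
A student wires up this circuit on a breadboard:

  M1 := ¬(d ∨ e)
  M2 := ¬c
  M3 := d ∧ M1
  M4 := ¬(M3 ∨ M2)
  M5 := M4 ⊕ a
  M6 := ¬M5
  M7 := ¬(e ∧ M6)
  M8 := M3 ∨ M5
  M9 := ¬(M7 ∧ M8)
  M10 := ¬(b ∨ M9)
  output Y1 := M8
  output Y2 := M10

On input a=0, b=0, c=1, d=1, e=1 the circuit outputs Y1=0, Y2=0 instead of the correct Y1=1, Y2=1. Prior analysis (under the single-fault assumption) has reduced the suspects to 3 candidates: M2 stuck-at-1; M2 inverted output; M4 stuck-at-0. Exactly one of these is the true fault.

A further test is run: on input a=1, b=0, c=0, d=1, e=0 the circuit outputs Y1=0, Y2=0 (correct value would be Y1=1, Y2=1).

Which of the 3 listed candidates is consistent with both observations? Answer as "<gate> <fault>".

Evaluate each candidate on input a=1, b=0, c=0, d=1, e=0:
  M2 stuck-at-1: M1=0, M2=1 [stuck-at-1], M3=0, M4=0, M5=1, M6=0, M7=1, M8=1, M9=0, M10=1 → Y1=1, Y2=1 — eliminated
  M2 inverted output: M1=0, M2=0 [inverted output], M3=0, M4=1, M5=0, M6=1, M7=1, M8=0, M9=1, M10=0 → Y1=0, Y2=0 — matches
  M4 stuck-at-0: M1=0, M2=1, M3=0, M4=0 [stuck-at-0], M5=1, M6=0, M7=1, M8=1, M9=0, M10=1 → Y1=1, Y2=1 — eliminated
Only M2 inverted output reproduces the observed Y1=0, Y2=0.

M2 inverted output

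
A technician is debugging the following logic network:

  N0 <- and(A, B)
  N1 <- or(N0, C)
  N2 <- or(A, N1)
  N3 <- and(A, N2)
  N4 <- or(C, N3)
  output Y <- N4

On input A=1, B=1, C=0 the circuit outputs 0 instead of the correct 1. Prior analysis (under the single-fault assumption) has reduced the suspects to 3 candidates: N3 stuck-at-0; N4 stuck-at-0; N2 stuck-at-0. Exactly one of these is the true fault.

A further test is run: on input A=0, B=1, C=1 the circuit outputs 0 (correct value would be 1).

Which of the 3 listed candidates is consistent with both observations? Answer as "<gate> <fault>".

Evaluate each candidate on input A=0, B=1, C=1:
  N3 stuck-at-0: N0=0, N1=1, N2=1, N3=0 [stuck-at-0], N4=1 → 1 — eliminated
  N4 stuck-at-0: N0=0, N1=1, N2=1, N3=0, N4=0 [stuck-at-0] → 0 — matches
  N2 stuck-at-0: N0=0, N1=1, N2=0 [stuck-at-0], N3=0, N4=1 → 1 — eliminated
Only N4 stuck-at-0 reproduces the observed 0.

N4 stuck-at-0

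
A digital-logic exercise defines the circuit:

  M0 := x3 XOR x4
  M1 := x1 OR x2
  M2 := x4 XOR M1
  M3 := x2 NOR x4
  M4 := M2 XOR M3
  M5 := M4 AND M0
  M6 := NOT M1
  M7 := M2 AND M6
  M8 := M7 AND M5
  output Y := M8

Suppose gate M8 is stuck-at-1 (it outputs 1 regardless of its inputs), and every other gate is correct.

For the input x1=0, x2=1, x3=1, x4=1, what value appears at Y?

1

Propagate with M8 forced: M0=0, M1=1, M2=0, M3=0, M4=0, M5=0, M6=0, M7=0, M8=1 [stuck-at-1].
So Y = 1. (Without the fault it would be 0.)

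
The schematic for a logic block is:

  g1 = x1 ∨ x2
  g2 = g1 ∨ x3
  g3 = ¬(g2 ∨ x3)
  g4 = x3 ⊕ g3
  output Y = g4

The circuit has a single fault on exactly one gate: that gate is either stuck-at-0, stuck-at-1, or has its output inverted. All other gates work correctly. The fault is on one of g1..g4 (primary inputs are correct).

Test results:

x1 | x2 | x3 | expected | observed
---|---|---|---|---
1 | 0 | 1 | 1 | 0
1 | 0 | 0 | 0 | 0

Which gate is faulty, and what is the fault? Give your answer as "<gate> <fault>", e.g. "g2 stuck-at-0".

g4 stuck-at-0

Fault-free values for test 1 (x1=1, x2=0, x3=1): g1=1, g2=1, g3=0, g4=1, giving Y=1. Observed 0.
Test 1: faults giving observed 0 are {g3 stuck-at-1, g3 inverted output, g4 stuck-at-0, g4 inverted output}.
Test 2 (x1=1, x2=0, x3=0): fault-free g1=1, g2=1, g3=0, g4=0 → 0; observed 0. Eliminates g3 stuck-at-1, g3 inverted output, g4 inverted output.
Only g4 stuck-at-0 is consistent with every test.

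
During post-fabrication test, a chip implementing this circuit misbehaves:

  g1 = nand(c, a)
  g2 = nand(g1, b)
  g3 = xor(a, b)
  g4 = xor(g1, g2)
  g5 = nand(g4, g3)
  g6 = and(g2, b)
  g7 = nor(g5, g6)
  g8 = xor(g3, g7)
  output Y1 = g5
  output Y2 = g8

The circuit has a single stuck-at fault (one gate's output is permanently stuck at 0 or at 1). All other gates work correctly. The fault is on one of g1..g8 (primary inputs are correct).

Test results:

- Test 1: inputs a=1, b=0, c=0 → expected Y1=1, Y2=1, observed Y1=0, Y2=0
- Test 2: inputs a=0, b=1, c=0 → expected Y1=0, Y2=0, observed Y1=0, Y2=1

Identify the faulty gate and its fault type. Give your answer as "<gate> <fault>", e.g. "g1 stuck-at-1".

g1 stuck-at-0

Fault-free values for test 1 (a=1, b=0, c=0): g1=1, g2=1, g3=1, g4=0, g5=1, g6=0, g7=0, g8=1, giving Y1=1, Y2=1. Observed Y1=0, Y2=0.
Test 1: faults giving observed Y1=0, Y2=0 are {g1 stuck-at-0, g2 stuck-at-0, g4 stuck-at-1, g5 stuck-at-0}.
Test 2 (a=0, b=1, c=0): fault-free g1=1, g2=0, g3=1, g4=1, g5=0, g6=0, g7=1, g8=0 → Y1=0, Y2=0; observed Y1=0, Y2=1. Eliminates g2 stuck-at-0, g4 stuck-at-1, g5 stuck-at-0.
Only g1 stuck-at-0 is consistent with every test.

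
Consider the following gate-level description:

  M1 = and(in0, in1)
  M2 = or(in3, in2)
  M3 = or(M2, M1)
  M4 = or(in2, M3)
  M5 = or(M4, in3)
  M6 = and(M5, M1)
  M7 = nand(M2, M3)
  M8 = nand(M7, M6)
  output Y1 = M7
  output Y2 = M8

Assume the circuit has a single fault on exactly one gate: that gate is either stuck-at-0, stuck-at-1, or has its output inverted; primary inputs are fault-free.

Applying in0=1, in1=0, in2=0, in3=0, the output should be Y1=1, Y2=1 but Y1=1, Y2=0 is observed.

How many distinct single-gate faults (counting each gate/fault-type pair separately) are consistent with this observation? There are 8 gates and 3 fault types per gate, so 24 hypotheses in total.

6

Fault-free: M1=0, M2=0, M3=0, M4=0, M5=0, M6=0, M7=1, M8=1 → Y1=1, Y2=1. Observed Y1=1, Y2=0.
  M1: stuck-at-1, inverted output ✓; others ✗
  M2: none of the 3 fault types match ✗
  M3: none of the 3 fault types match ✗
  M4: none of the 3 fault types match ✗
  M5: none of the 3 fault types match ✗
  M6: stuck-at-1, inverted output ✓; others ✗
  M7: none of the 3 fault types match ✗
  M8: stuck-at-0, inverted output ✓; others ✗
Consistent faults: {M1 stuck-at-1, M1 inverted output, M6 stuck-at-1, M6 inverted output, M8 stuck-at-0, M8 inverted output} — 6 in all.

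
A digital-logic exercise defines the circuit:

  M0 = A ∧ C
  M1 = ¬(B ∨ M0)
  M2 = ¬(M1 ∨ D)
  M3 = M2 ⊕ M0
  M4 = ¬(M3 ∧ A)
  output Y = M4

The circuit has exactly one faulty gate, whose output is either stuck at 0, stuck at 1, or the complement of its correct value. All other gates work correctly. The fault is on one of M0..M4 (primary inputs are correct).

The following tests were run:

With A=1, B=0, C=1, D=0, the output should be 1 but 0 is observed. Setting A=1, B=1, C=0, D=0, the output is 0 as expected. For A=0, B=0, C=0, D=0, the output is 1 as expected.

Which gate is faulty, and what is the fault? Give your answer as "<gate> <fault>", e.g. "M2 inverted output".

Fault-free values for test 1 (A=1, B=0, C=1, D=0): M0=1, M1=0, M2=1, M3=0, M4=1, giving Y=1. Observed 0.
Test 1: faults giving observed 0 are {M1 stuck-at-1, M1 inverted output, M2 stuck-at-0, M2 inverted output, M3 stuck-at-1, M3 inverted output, M4 stuck-at-0, M4 inverted output}.
Test 2 (A=1, B=1, C=0, D=0): fault-free M0=0, M1=0, M2=1, M3=1, M4=0 → 0; observed 0. Eliminates M1 stuck-at-1, M1 inverted output, M2 stuck-at-0, M2 inverted output, M3 inverted output, M4 inverted output.
Test 3 (A=0, B=0, C=0, D=0): fault-free M0=0, M1=1, M2=0, M3=0, M4=1 → 1; observed 1. Eliminates M4 stuck-at-0.
Only M3 stuck-at-1 is consistent with every test.

M3 stuck-at-1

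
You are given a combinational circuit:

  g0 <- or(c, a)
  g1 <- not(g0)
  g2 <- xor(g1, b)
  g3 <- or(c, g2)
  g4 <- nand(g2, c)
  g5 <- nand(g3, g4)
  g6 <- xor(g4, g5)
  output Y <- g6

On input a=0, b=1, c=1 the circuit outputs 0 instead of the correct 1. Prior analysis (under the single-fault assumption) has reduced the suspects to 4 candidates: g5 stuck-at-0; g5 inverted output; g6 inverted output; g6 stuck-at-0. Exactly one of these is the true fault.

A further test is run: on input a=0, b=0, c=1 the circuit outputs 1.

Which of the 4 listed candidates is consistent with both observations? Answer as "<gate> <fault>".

g5 stuck-at-0

Evaluate each candidate on input a=0, b=0, c=1:
  g5 stuck-at-0: g0=1, g1=0, g2=0, g3=1, g4=1, g5=0 [stuck-at-0], g6=1 → 1 — matches
  g5 inverted output: g0=1, g1=0, g2=0, g3=1, g4=1, g5=1 [inverted output], g6=0 → 0 — eliminated
  g6 inverted output: g0=1, g1=0, g2=0, g3=1, g4=1, g5=0, g6=0 [inverted output] → 0 — eliminated
  g6 stuck-at-0: g0=1, g1=0, g2=0, g3=1, g4=1, g5=0, g6=0 [stuck-at-0] → 0 — eliminated
Only g5 stuck-at-0 reproduces the observed 1.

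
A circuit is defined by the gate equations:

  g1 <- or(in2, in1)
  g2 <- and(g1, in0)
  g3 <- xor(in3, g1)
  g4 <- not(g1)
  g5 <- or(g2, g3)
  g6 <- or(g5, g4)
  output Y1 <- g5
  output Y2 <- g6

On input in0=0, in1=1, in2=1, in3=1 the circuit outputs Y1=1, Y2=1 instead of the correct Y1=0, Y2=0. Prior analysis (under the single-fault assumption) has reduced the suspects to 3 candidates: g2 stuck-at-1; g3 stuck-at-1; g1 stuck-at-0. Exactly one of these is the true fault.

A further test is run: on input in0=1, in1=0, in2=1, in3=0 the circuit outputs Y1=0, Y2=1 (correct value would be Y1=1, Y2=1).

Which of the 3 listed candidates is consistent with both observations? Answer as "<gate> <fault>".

g1 stuck-at-0

Evaluate each candidate on input in0=1, in1=0, in2=1, in3=0:
  g2 stuck-at-1: g1=1, g2=1 [stuck-at-1], g3=1, g4=0, g5=1, g6=1 → Y1=1, Y2=1 — eliminated
  g3 stuck-at-1: g1=1, g2=1, g3=1 [stuck-at-1], g4=0, g5=1, g6=1 → Y1=1, Y2=1 — eliminated
  g1 stuck-at-0: g1=0 [stuck-at-0], g2=0, g3=0, g4=1, g5=0, g6=1 → Y1=0, Y2=1 — matches
Only g1 stuck-at-0 reproduces the observed Y1=0, Y2=1.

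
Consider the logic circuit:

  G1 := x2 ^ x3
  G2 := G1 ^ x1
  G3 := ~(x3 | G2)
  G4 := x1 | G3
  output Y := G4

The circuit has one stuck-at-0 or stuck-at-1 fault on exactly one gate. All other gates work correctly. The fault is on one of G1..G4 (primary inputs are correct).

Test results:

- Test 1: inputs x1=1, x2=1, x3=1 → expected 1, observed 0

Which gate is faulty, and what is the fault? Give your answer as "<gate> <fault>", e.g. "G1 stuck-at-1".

G4 stuck-at-0

Fault-free values for test 1 (x1=1, x2=1, x3=1): G1=0, G2=1, G3=0, G4=1, giving Y=1. Observed 0.
Test 1: faults giving observed 0 are {G4 stuck-at-0}.
Only G4 stuck-at-0 is consistent with every test.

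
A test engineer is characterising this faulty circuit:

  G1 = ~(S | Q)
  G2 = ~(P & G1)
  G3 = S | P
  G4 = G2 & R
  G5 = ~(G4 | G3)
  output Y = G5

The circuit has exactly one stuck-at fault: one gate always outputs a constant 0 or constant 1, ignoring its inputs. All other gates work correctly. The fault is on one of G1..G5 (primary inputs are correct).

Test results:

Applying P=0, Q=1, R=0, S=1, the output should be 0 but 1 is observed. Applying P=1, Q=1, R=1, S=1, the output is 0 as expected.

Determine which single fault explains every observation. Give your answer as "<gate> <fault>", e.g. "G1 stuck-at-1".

G3 stuck-at-0

Fault-free values for test 1 (P=0, Q=1, R=0, S=1): G1=0, G2=1, G3=1, G4=0, G5=0, giving Y=0. Observed 1.
Test 1: faults giving observed 1 are {G3 stuck-at-0, G5 stuck-at-1}.
Test 2 (P=1, Q=1, R=1, S=1): fault-free G1=0, G2=1, G3=1, G4=1, G5=0 → 0; observed 0. Eliminates G5 stuck-at-1.
Only G3 stuck-at-0 is consistent with every test.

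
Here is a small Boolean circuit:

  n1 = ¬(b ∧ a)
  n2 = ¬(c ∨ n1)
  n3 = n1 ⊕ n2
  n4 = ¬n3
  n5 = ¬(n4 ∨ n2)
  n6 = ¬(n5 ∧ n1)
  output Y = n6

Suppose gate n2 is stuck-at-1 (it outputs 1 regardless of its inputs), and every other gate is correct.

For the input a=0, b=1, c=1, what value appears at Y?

1

Propagate with n2 forced: n1=1, n2=1 [stuck-at-1], n3=0, n4=1, n5=0, n6=1.
So Y = 1. (Without the fault it would be 0.)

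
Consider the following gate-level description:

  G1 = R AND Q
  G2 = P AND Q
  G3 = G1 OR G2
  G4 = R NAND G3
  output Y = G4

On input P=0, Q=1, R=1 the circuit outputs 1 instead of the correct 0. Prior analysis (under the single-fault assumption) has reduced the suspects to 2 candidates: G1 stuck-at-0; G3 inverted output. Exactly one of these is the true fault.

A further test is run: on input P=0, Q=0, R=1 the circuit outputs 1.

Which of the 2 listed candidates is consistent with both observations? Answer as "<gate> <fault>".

G1 stuck-at-0

Evaluate each candidate on input P=0, Q=0, R=1:
  G1 stuck-at-0: G1=0 [stuck-at-0], G2=0, G3=0, G4=1 → 1 — matches
  G3 inverted output: G1=0, G2=0, G3=1 [inverted output], G4=0 → 0 — eliminated
Only G1 stuck-at-0 reproduces the observed 1.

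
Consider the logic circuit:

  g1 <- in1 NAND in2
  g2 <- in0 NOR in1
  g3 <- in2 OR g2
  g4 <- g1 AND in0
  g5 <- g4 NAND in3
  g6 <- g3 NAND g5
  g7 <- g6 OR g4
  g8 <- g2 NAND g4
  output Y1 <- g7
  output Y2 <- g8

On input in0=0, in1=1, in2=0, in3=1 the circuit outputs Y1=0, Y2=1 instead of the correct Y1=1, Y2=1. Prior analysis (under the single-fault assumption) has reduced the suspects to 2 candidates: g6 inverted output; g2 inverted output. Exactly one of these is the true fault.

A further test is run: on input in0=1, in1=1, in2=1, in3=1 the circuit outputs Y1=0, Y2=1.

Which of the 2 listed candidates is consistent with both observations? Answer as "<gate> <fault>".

g2 inverted output

Evaluate each candidate on input in0=1, in1=1, in2=1, in3=1:
  g6 inverted output: g1=0, g2=0, g3=1, g4=0, g5=1, g6=1 [inverted output], g7=1, g8=1 → Y1=1, Y2=1 — eliminated
  g2 inverted output: g1=0, g2=1 [inverted output], g3=1, g4=0, g5=1, g6=0, g7=0, g8=1 → Y1=0, Y2=1 — matches
Only g2 inverted output reproduces the observed Y1=0, Y2=1.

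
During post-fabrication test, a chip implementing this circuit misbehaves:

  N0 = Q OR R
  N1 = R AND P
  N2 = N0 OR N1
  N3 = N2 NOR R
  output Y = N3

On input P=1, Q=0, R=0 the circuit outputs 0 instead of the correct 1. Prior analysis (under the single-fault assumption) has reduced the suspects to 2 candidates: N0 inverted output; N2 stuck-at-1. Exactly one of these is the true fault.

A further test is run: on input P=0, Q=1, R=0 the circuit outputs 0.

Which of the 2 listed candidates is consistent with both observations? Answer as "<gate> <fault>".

Evaluate each candidate on input P=0, Q=1, R=0:
  N0 inverted output: N0=0 [inverted output], N1=0, N2=0, N3=1 → 1 — eliminated
  N2 stuck-at-1: N0=1, N1=0, N2=1 [stuck-at-1], N3=0 → 0 — matches
Only N2 stuck-at-1 reproduces the observed 0.

N2 stuck-at-1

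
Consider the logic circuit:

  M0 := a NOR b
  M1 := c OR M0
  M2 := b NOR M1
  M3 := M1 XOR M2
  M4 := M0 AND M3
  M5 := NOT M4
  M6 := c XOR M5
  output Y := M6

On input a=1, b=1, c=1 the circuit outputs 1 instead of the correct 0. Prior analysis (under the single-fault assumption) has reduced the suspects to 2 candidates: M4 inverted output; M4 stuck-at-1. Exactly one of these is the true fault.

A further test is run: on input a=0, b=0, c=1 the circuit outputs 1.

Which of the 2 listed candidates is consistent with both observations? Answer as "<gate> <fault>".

M4 stuck-at-1

Evaluate each candidate on input a=0, b=0, c=1:
  M4 inverted output: M0=1, M1=1, M2=0, M3=1, M4=0 [inverted output], M5=1, M6=0 → 0 — eliminated
  M4 stuck-at-1: M0=1, M1=1, M2=0, M3=1, M4=1 [stuck-at-1], M5=0, M6=1 → 1 — matches
Only M4 stuck-at-1 reproduces the observed 1.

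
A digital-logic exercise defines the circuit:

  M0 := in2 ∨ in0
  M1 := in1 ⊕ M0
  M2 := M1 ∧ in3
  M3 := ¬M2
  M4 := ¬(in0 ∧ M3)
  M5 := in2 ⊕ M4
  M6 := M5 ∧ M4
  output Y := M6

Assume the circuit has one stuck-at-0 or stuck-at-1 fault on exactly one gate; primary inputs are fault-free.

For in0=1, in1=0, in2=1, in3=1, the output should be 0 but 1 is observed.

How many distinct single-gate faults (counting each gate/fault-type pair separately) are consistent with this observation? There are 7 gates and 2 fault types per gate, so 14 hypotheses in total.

Fault-free: M0=1, M1=1, M2=1, M3=0, M4=1, M5=0, M6=0 → 0. Observed 1.
  M0 stuck-at-0: output 0 ✗
  M0 stuck-at-1: output 0 ✗
  M1 stuck-at-0: output 0 ✗
  M1 stuck-at-1: output 0 ✗
  M2 stuck-at-0: output 0 ✗
  M2 stuck-at-1: output 0 ✗
  M3 stuck-at-0: output 0 ✗
  M3 stuck-at-1: output 0 ✗
  M4 stuck-at-0: output 0 ✗
  M4 stuck-at-1: output 0 ✗
  M5 stuck-at-0: output 0 ✗
  M5 stuck-at-1: output 1 ✓
  M6 stuck-at-0: output 0 ✗
  M6 stuck-at-1: output 1 ✓
Consistent faults: {M5 stuck-at-1, M6 stuck-at-1} — 2 in all.

2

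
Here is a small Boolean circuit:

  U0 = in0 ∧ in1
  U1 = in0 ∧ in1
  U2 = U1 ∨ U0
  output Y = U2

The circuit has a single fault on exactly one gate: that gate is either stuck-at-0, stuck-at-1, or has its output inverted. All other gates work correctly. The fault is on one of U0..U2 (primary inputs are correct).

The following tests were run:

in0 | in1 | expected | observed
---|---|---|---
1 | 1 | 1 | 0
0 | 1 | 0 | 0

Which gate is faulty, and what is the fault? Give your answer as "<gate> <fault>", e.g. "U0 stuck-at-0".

Fault-free values for test 1 (in0=1, in1=1): U0=1, U1=1, U2=1, giving Y=1. Observed 0.
Test 1: faults giving observed 0 are {U2 stuck-at-0, U2 inverted output}.
Test 2 (in0=0, in1=1): fault-free U0=0, U1=0, U2=0 → 0; observed 0. Eliminates U2 inverted output.
Only U2 stuck-at-0 is consistent with every test.

U2 stuck-at-0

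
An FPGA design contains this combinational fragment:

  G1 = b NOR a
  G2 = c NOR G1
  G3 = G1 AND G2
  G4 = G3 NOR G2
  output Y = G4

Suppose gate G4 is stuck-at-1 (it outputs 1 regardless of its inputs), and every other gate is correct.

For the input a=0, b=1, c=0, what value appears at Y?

Propagate with G4 forced: G1=0, G2=1, G3=0, G4=1 [stuck-at-1].
So Y = 1. (Without the fault it would be 0.)

1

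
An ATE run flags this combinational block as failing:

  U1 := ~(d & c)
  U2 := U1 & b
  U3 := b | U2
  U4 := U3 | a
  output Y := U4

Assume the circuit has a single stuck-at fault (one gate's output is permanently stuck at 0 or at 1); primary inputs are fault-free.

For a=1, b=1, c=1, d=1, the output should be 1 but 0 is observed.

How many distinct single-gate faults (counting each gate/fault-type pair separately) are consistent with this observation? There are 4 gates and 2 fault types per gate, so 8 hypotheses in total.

1

Fault-free: U1=0, U2=0, U3=1, U4=1 → 1. Observed 0.
  U1 stuck-at-0: output 1 ✗
  U1 stuck-at-1: output 1 ✗
  U2 stuck-at-0: output 1 ✗
  U2 stuck-at-1: output 1 ✗
  U3 stuck-at-0: output 1 ✗
  U3 stuck-at-1: output 1 ✗
  U4 stuck-at-0: output 0 ✓
  U4 stuck-at-1: output 1 ✗
Consistent faults: {U4 stuck-at-0} — 1 in all.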